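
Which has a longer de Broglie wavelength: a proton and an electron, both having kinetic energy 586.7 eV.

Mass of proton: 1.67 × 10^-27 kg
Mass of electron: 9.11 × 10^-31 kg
The electron has the longer wavelength.

Using λ = h/√(2mKE):

For proton: λ₁ = h/√(2m₁KE) = 1.18 × 10^-12 m
For electron: λ₂ = h/√(2m₂KE) = 5.06 × 10^-11 m

Since λ ∝ 1/√m at constant kinetic energy, the lighter particle has the longer wavelength.

The electron has the longer de Broglie wavelength.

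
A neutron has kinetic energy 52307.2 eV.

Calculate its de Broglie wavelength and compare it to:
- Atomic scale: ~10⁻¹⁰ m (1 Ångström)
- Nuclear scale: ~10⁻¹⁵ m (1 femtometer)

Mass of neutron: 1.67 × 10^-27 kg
λ = 1.25 × 10^-13 m, which is between nuclear and atomic scales.

Using λ = h/√(2mKE):

KE = 52307.2 eV = 8.381 × 10^-15 J

λ = h/√(2mKE)
λ = (6.626 × 10^-34 J·s) / √(2 × 1.67 × 10^-27 kg × 8.381 × 10^-15 J)
λ = 1.25 × 10^-13 m

Comparison:
- Atomic scale (10⁻¹⁰ m): λ is 0.0013× this size
- Nuclear scale (10⁻¹⁵ m): λ is 1.3e+02× this size

The wavelength is between nuclear and atomic scales.

This wavelength is appropriate for probing atomic structure but too large for nuclear physics experiments.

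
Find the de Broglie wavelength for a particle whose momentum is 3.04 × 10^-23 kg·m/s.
2.18 × 10^-11 m

Using the de Broglie relation λ = h/p:

λ = h/p
λ = (6.626 × 10^-34 J·s) / (3.04 × 10^-23 kg·m/s)
λ = 2.18 × 10^-11 m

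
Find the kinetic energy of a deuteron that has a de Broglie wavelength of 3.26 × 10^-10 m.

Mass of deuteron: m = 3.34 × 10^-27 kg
6.18 × 10^-22 J (or 3.86 × 10^-3 eV)

From λ = h/√(2mKE), we solve for KE:

λ² = h²/(2mKE)
KE = h²/(2mλ²)
KE = (6.626 × 10^-34 J·s)² / (2 × 3.34 × 10^-27 kg × (3.26 × 10^-10 m)²)
KE = 6.18 × 10^-22 J
KE = 3.86 × 10^-3 eV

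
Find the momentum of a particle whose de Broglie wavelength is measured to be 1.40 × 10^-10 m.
4.73 × 10^-24 kg·m/s

From the de Broglie relation λ = h/p, we solve for p:

p = h/λ
p = (6.626 × 10^-34 J·s) / (1.40 × 10^-10 m)
p = 4.73 × 10^-24 kg·m/s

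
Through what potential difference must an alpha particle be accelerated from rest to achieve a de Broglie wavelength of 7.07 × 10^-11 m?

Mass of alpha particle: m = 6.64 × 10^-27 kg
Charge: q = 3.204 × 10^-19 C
2.06 × 10^-2 V

From λ = h/√(2mqV), we solve for V:

λ² = h²/(2mqV)
V = h²/(2mqλ²)
V = (6.626 × 10^-34 J·s)² / (2 × 6.64 × 10^-27 kg × 3.204 × 10^-19 C × (7.07 × 10^-11 m)²)
V = 2.06 × 10^-2 V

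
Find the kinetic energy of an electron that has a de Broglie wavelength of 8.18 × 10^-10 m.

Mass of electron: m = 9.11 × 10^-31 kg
3.60 × 10^-19 J (or 2.25 eV)

From λ = h/√(2mKE), we solve for KE:

λ² = h²/(2mKE)
KE = h²/(2mλ²)
KE = (6.626 × 10^-34 J·s)² / (2 × 9.11 × 10^-31 kg × (8.18 × 10^-10 m)²)
KE = 3.60 × 10^-19 J
KE = 2.25 eV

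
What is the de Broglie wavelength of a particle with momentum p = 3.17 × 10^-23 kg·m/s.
2.09 × 10^-11 m

Using the de Broglie relation λ = h/p:

λ = h/p
λ = (6.626 × 10^-34 J·s) / (3.17 × 10^-23 kg·m/s)
λ = 2.09 × 10^-11 m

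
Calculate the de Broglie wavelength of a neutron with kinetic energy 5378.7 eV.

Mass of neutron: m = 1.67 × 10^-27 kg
3.91 × 10^-13 m

Using λ = h/√(2mKE):

First convert KE to Joules: KE = 5378.7 eV = 8.618 × 10^-16 J

λ = h/√(2mKE)
λ = (6.626 × 10^-34 J·s) / √(2 × 1.67 × 10^-27 kg × 8.618 × 10^-16 J)
λ = 3.91 × 10^-13 m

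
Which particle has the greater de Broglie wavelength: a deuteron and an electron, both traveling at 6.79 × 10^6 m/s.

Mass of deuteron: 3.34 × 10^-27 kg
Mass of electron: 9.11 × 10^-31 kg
The electron has the longer wavelength.

Using λ = h/(mv), since both particles have the same velocity, the wavelength depends only on mass.

For deuteron: λ₁ = h/(m₁v) = 2.92 × 10^-14 m
For electron: λ₂ = h/(m₂v) = 1.07 × 10^-10 m

Since λ ∝ 1/m at constant velocity, the lighter particle has the longer wavelength.

The electron has the longer de Broglie wavelength.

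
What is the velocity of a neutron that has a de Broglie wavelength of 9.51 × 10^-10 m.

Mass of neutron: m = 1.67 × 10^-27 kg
4.17 × 10^2 m/s

From the de Broglie relation λ = h/(mv), we solve for v:

v = h/(mλ)
v = (6.626 × 10^-34 J·s) / (1.67 × 10^-27 kg × 9.51 × 10^-10 m)
v = 4.17 × 10^2 m/s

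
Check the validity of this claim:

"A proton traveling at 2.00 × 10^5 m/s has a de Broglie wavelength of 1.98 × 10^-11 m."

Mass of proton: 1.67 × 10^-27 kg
False

The claim is incorrect.

Using λ = h/(mv):
λ = (6.626 × 10^-34 J·s) / (1.67 × 10^-27 kg × 2.00 × 10^5 m/s)
λ = 1.98 × 10^-12 m

The actual wavelength differs from the claimed 1.98 × 10^-11 m.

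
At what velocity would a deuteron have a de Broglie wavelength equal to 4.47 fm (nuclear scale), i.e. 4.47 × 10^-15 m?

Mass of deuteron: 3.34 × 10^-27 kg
4.44 × 10^7 m/s

From λ = h/(mv), solve for v:

v = h/(mλ)
v = (6.626 × 10^-34 J·s) / (3.34 × 10^-27 kg × 4.47 × 10^-15 m)
v = 4.44 × 10^7 m/s

Note: This velocity is 14.8% of the speed of light, so relativistic corrections would be needed for a more accurate calculation.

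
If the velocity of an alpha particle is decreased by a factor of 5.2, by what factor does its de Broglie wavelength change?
The wavelength increases by a factor of 5.2.

From λ = h/(mv), the wavelength is inversely proportional to velocity:

λ ∝ 1/v

If v → v/5.2, then λ → 5.2λ

When velocity is decreased by a factor of 5.2, the wavelength increases by a factor of 5.2.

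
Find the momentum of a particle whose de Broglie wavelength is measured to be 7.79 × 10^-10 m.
8.51 × 10^-25 kg·m/s

From the de Broglie relation λ = h/p, we solve for p:

p = h/λ
p = (6.626 × 10^-34 J·s) / (7.79 × 10^-10 m)
p = 8.51 × 10^-25 kg·m/s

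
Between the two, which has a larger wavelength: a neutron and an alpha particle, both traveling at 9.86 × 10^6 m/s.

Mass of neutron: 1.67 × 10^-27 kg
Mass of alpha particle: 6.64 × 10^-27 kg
The neutron has the longer wavelength.

Using λ = h/(mv), since both particles have the same velocity, the wavelength depends only on mass.

For neutron: λ₁ = h/(m₁v) = 4.02 × 10^-14 m
For alpha particle: λ₂ = h/(m₂v) = 1.01 × 10^-14 m

Since λ ∝ 1/m at constant velocity, the lighter particle has the longer wavelength.

The neutron has the longer de Broglie wavelength.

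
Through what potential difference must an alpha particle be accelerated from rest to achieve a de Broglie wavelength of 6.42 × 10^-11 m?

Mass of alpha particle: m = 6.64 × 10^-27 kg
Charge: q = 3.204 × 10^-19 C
2.50 × 10^-2 V

From λ = h/√(2mqV), we solve for V:

λ² = h²/(2mqV)
V = h²/(2mqλ²)
V = (6.626 × 10^-34 J·s)² / (2 × 6.64 × 10^-27 kg × 3.204 × 10^-19 C × (6.42 × 10^-11 m)²)
V = 2.50 × 10^-2 V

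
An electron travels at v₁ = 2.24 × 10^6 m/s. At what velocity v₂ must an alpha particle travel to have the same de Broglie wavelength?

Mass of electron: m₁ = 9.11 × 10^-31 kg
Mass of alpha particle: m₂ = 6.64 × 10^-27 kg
v₂ = 3.07 × 10^2 m/s

For equal de Broglie wavelengths: λ₁ = λ₂

h/(m₁v₁) = h/(m₂v₂)
m₁v₁ = m₂v₂
v₂ = v₁ · (m₁/m₂)

v₂ = 2.24 × 10^6 m/s × (9.11 × 10^-31 kg / 6.64 × 10^-27 kg)
v₂ = 3.07 × 10^2 m/s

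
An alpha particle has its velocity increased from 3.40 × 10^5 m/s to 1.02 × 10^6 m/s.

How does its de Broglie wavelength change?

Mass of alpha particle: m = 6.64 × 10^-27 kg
The wavelength decreases by a factor of 3.

Using λ = h/(mv):

Initial wavelength: λ₁ = h/(mv₁) = 2.93 × 10^-13 m
Final wavelength: λ₂ = h/(mv₂) = 9.78 × 10^-14 m

Since λ ∝ 1/v, when velocity increases by a factor of 3, the wavelength decreases by a factor of 3.

λ₂/λ₁ = v₁/v₂ = 1/3

The wavelength decreases by a factor of 3.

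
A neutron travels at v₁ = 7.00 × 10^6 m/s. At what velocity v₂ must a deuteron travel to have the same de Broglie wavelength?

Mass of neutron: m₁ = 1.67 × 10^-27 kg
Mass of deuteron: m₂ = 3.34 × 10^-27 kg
v₂ = 3.50 × 10^6 m/s

For equal de Broglie wavelengths: λ₁ = λ₂

h/(m₁v₁) = h/(m₂v₂)
m₁v₁ = m₂v₂
v₂ = v₁ · (m₁/m₂)

v₂ = 7.00 × 10^6 m/s × (1.67 × 10^-27 kg / 3.34 × 10^-27 kg)
v₂ = 3.50 × 10^6 m/s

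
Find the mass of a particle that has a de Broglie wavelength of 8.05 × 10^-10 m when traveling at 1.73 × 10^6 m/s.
4.76 × 10^-31 kg

From the de Broglie relation λ = h/(mv), we solve for m:

m = h/(λv)
m = (6.626 × 10^-34 J·s) / (8.05 × 10^-10 m × 1.73 × 10^6 m/s)
m = 4.76 × 10^-31 kg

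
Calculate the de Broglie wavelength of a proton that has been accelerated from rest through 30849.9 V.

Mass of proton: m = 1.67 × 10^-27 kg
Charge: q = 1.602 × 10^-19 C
1.63 × 10^-13 m

When a particle is accelerated through voltage V, it gains kinetic energy KE = qV.

The de Broglie wavelength is then λ = h/√(2mqV):

λ = h/√(2mqV)
λ = (6.626 × 10^-34 J·s) / √(2 × 1.67 × 10^-27 kg × 1.602 × 10^-19 C × 30849.9 V)
λ = 1.63 × 10^-13 m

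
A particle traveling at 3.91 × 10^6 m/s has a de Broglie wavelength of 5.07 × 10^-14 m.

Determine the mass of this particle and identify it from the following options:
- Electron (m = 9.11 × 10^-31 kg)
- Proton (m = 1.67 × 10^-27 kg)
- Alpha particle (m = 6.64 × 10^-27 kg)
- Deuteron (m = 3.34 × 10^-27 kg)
The particle is a deuteron.

From λ = h/(mv), solve for mass:

m = h/(λv)
m = (6.626 × 10^-34 J·s) / (5.07 × 10^-14 m × 3.91 × 10^6 m/s)
m = 3.34 × 10^-27 kg

Comparing with the listed masses, this is closest to a deuteron.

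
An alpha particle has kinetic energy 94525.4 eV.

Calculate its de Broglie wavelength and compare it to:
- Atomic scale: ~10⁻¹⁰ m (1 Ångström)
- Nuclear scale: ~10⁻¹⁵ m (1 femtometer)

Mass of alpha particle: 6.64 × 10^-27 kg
λ = 4.67 × 10^-14 m, which is between nuclear and atomic scales.

Using λ = h/√(2mKE):

KE = 94525.4 eV = 1.514 × 10^-14 J

λ = h/√(2mKE)
λ = (6.626 × 10^-34 J·s) / √(2 × 6.64 × 10^-27 kg × 1.514 × 10^-14 J)
λ = 4.67 × 10^-14 m

Comparison:
- Atomic scale (10⁻¹⁰ m): λ is 0.00047× this size
- Nuclear scale (10⁻¹⁵ m): λ is 47× this size

The wavelength is between nuclear and atomic scales.

This wavelength is appropriate for probing atomic structure but too large for nuclear physics experiments.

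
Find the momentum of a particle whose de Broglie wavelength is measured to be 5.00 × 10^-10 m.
1.33 × 10^-24 kg·m/s

From the de Broglie relation λ = h/p, we solve for p:

p = h/λ
p = (6.626 × 10^-34 J·s) / (5.00 × 10^-10 m)
p = 1.33 × 10^-24 kg·m/s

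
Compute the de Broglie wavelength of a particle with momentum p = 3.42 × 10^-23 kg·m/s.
1.94 × 10^-11 m

Using the de Broglie relation λ = h/p:

λ = h/p
λ = (6.626 × 10^-34 J·s) / (3.42 × 10^-23 kg·m/s)
λ = 1.94 × 10^-11 m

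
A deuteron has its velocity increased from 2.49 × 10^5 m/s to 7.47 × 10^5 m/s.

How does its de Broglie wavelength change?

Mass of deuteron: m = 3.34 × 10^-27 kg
The wavelength decreases by a factor of 3.

Using λ = h/(mv):

Initial wavelength: λ₁ = h/(mv₁) = 7.97 × 10^-13 m
Final wavelength: λ₂ = h/(mv₂) = 2.66 × 10^-13 m

Since λ ∝ 1/v, when velocity increases by a factor of 3, the wavelength decreases by a factor of 3.

λ₂/λ₁ = v₁/v₂ = 1/3

The wavelength decreases by a factor of 3.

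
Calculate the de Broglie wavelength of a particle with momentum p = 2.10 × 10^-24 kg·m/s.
3.16 × 10^-10 m

Using the de Broglie relation λ = h/p:

λ = h/p
λ = (6.626 × 10^-34 J·s) / (2.10 × 10^-24 kg·m/s)
λ = 3.16 × 10^-10 m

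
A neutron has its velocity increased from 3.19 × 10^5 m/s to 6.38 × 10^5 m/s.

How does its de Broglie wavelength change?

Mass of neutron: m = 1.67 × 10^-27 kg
The wavelength decreases by a factor of 2.

Using λ = h/(mv):

Initial wavelength: λ₁ = h/(mv₁) = 1.24 × 10^-12 m
Final wavelength: λ₂ = h/(mv₂) = 6.22 × 10^-13 m

Since λ ∝ 1/v, when velocity increases by a factor of 2, the wavelength decreases by a factor of 2.

λ₂/λ₁ = v₁/v₂ = 1/2

The wavelength decreases by a factor of 2.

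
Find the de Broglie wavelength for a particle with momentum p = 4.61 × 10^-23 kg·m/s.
1.44 × 10^-11 m

Using the de Broglie relation λ = h/p:

λ = h/p
λ = (6.626 × 10^-34 J·s) / (4.61 × 10^-23 kg·m/s)
λ = 1.44 × 10^-11 m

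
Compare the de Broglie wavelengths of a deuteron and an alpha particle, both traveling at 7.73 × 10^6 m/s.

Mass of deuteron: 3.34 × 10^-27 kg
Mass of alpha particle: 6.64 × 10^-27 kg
The deuteron has the longer wavelength.

Using λ = h/(mv), since both particles have the same velocity, the wavelength depends only on mass.

For deuteron: λ₁ = h/(m₁v) = 2.57 × 10^-14 m
For alpha particle: λ₂ = h/(m₂v) = 1.29 × 10^-14 m

Since λ ∝ 1/m at constant velocity, the lighter particle has the longer wavelength.

The deuteron has the longer de Broglie wavelength.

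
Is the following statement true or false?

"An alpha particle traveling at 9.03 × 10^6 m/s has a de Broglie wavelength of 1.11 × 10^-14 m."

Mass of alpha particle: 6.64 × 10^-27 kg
True

The claim is correct.

Using λ = h/(mv):
λ = (6.626 × 10^-34 J·s) / (6.64 × 10^-27 kg × 9.03 × 10^6 m/s)
λ = 1.11 × 10^-14 m

This matches the claimed value.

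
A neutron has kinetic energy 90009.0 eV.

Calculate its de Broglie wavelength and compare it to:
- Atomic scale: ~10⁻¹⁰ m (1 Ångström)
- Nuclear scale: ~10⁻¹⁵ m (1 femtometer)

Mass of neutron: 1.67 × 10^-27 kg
λ = 9.55 × 10^-14 m, which is between nuclear and atomic scales.

Using λ = h/√(2mKE):

KE = 90009.0 eV = 1.442 × 10^-14 J

λ = h/√(2mKE)
λ = (6.626 × 10^-34 J·s) / √(2 × 1.67 × 10^-27 kg × 1.442 × 10^-14 J)
λ = 9.55 × 10^-14 m

Comparison:
- Atomic scale (10⁻¹⁰ m): λ is 0.00095× this size
- Nuclear scale (10⁻¹⁵ m): λ is 95× this size

The wavelength is between nuclear and atomic scales.

This wavelength is appropriate for probing atomic structure but too large for nuclear physics experiments.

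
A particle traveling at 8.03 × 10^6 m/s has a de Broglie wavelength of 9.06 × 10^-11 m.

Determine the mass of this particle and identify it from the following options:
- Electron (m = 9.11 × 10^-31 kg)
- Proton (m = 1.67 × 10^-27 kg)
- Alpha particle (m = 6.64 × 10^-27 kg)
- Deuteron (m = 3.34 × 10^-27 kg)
The particle is an electron.

From λ = h/(mv), solve for mass:

m = h/(λv)
m = (6.626 × 10^-34 J·s) / (9.06 × 10^-11 m × 8.03 × 10^6 m/s)
m = 9.11 × 10^-31 kg

Comparing with the listed masses, this is closest to an electron.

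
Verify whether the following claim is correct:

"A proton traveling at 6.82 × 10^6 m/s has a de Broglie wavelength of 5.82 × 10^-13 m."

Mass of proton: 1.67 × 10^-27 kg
False

The claim is incorrect.

Using λ = h/(mv):
λ = (6.626 × 10^-34 J·s) / (1.67 × 10^-27 kg × 6.82 × 10^6 m/s)
λ = 5.82 × 10^-14 m

The actual wavelength differs from the claimed 5.82 × 10^-13 m.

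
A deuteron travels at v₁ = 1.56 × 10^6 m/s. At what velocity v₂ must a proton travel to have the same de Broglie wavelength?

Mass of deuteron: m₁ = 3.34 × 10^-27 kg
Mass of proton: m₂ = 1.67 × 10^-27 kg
v₂ = 3.12 × 10^6 m/s

For equal de Broglie wavelengths: λ₁ = λ₂

h/(m₁v₁) = h/(m₂v₂)
m₁v₁ = m₂v₂
v₂ = v₁ · (m₁/m₂)

v₂ = 1.56 × 10^6 m/s × (3.34 × 10^-27 kg / 1.67 × 10^-27 kg)
v₂ = 3.12 × 10^6 m/s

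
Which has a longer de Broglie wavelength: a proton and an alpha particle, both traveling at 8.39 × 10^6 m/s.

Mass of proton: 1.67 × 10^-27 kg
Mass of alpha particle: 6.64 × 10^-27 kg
The proton has the longer wavelength.

Using λ = h/(mv), since both particles have the same velocity, the wavelength depends only on mass.

For proton: λ₁ = h/(m₁v) = 4.73 × 10^-14 m
For alpha particle: λ₂ = h/(m₂v) = 1.19 × 10^-14 m

Since λ ∝ 1/m at constant velocity, the lighter particle has the longer wavelength.

The proton has the longer de Broglie wavelength.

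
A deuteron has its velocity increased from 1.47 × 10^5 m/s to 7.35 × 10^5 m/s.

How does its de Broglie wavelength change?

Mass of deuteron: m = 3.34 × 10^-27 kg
The wavelength decreases by a factor of 5.

Using λ = h/(mv):

Initial wavelength: λ₁ = h/(mv₁) = 1.35 × 10^-12 m
Final wavelength: λ₂ = h/(mv₂) = 2.70 × 10^-13 m

Since λ ∝ 1/v, when velocity increases by a factor of 5, the wavelength decreases by a factor of 5.

λ₂/λ₁ = v₁/v₂ = 1/5

The wavelength decreases by a factor of 5.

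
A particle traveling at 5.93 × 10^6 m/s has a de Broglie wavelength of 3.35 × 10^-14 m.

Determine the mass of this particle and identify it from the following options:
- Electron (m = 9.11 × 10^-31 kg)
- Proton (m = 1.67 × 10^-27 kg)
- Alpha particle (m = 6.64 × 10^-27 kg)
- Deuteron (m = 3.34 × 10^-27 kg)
The particle is a deuteron.

From λ = h/(mv), solve for mass:

m = h/(λv)
m = (6.626 × 10^-34 J·s) / (3.35 × 10^-14 m × 5.93 × 10^6 m/s)
m = 3.34 × 10^-27 kg

Comparing with the listed masses, this is closest to a deuteron.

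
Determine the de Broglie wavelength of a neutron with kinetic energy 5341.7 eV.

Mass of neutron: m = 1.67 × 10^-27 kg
3.92 × 10^-13 m

Using λ = h/√(2mKE):

First convert KE to Joules: KE = 5341.7 eV = 8.558 × 10^-16 J

λ = h/√(2mKE)
λ = (6.626 × 10^-34 J·s) / √(2 × 1.67 × 10^-27 kg × 8.558 × 10^-16 J)
λ = 3.92 × 10^-13 m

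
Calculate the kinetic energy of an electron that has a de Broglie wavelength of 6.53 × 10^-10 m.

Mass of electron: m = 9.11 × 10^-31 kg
5.65 × 10^-19 J (or 3.53 eV)

From λ = h/√(2mKE), we solve for KE:

λ² = h²/(2mKE)
KE = h²/(2mλ²)
KE = (6.626 × 10^-34 J·s)² / (2 × 9.11 × 10^-31 kg × (6.53 × 10^-10 m)²)
KE = 5.65 × 10^-19 J
KE = 3.53 eV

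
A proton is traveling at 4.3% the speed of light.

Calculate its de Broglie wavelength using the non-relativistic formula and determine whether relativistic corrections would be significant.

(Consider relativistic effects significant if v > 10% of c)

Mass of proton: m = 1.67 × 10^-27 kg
No, relativistic corrections are not needed.

Using the non-relativistic de Broglie formula λ = h/(mv):

v = 4.3% × c = 1.289 × 10^7 m/s

λ = h/(mv)
λ = (6.626 × 10^-34 J·s) / (1.67 × 10^-27 kg × 1.289 × 10^7 m/s)
λ = 3.08 × 10^-14 m

Since v = 4.3% of c < 10% of c, relativistic corrections are NOT significant and this non-relativistic result is a good approximation.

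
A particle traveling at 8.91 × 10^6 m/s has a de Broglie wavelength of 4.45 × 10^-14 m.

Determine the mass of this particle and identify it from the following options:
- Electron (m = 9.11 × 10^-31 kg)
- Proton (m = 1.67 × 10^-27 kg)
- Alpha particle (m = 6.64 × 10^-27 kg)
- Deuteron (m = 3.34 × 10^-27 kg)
The particle is a proton.

From λ = h/(mv), solve for mass:

m = h/(λv)
m = (6.626 × 10^-34 J·s) / (4.45 × 10^-14 m × 8.91 × 10^6 m/s)
m = 1.67 × 10^-27 kg

Comparing with the listed masses, this is closest to a proton.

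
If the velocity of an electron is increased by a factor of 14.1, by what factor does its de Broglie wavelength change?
The wavelength decreases by a factor of 14.1.

From λ = h/(mv), the wavelength is inversely proportional to velocity:

λ ∝ 1/v

If v → 14.1v, then λ → λ/14.1

When velocity is increased by a factor of 14.1, the wavelength decreases by a factor of 14.1.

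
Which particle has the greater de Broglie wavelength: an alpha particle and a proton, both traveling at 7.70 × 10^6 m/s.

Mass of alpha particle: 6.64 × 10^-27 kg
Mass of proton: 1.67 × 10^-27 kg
The proton has the longer wavelength.

Using λ = h/(mv), since both particles have the same velocity, the wavelength depends only on mass.

For alpha particle: λ₁ = h/(m₁v) = 1.30 × 10^-14 m
For proton: λ₂ = h/(m₂v) = 5.15 × 10^-14 m

Since λ ∝ 1/m at constant velocity, the lighter particle has the longer wavelength.

The proton has the longer de Broglie wavelength.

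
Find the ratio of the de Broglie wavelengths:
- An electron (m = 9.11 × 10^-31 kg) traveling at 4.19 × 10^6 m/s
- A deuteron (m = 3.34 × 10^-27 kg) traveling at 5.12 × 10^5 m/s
λ₁/λ₂ = 448

Using λ = h/(mv):

λ₁ = h/(m₁v₁) = 1.74 × 10^-10 m
λ₂ = h/(m₂v₂) = 3.87 × 10^-13 m

Ratio λ₁/λ₂ = (m₂v₂)/(m₁v₁)
         = (3.34 × 10^-27 kg × 5.12 × 10^5 m/s) / (9.11 × 10^-31 kg × 4.19 × 10^6 m/s)
         = 448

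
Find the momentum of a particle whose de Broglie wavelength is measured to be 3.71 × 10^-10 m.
1.79 × 10^-24 kg·m/s

From the de Broglie relation λ = h/p, we solve for p:

p = h/λ
p = (6.626 × 10^-34 J·s) / (3.71 × 10^-10 m)
p = 1.79 × 10^-24 kg·m/s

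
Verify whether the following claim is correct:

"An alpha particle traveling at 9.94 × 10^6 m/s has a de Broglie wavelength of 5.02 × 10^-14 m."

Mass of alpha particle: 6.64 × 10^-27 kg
False

The claim is incorrect.

Using λ = h/(mv):
λ = (6.626 × 10^-34 J·s) / (6.64 × 10^-27 kg × 9.94 × 10^6 m/s)
λ = 1.00 × 10^-14 m

The actual wavelength differs from the claimed 5.02 × 10^-14 m.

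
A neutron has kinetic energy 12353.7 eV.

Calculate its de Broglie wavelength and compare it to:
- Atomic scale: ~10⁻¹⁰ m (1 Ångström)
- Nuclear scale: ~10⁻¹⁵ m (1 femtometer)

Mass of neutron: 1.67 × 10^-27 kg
λ = 2.58 × 10^-13 m, which is between nuclear and atomic scales.

Using λ = h/√(2mKE):

KE = 12353.7 eV = 1.979 × 10^-15 J

λ = h/√(2mKE)
λ = (6.626 × 10^-34 J·s) / √(2 × 1.67 × 10^-27 kg × 1.979 × 10^-15 J)
λ = 2.58 × 10^-13 m

Comparison:
- Atomic scale (10⁻¹⁰ m): λ is 0.0026× this size
- Nuclear scale (10⁻¹⁵ m): λ is 2.6e+02× this size

The wavelength is between nuclear and atomic scales.

This wavelength is appropriate for probing atomic structure but too large for nuclear physics experiments.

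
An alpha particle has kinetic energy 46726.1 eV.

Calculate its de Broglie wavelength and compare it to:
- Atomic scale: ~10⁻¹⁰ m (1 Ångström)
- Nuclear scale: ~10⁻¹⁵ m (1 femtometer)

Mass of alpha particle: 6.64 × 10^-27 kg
λ = 6.65 × 10^-14 m, which is between nuclear and atomic scales.

Using λ = h/√(2mKE):

KE = 46726.1 eV = 7.486 × 10^-15 J

λ = h/√(2mKE)
λ = (6.626 × 10^-34 J·s) / √(2 × 6.64 × 10^-27 kg × 7.486 × 10^-15 J)
λ = 6.65 × 10^-14 m

Comparison:
- Atomic scale (10⁻¹⁰ m): λ is 0.00066× this size
- Nuclear scale (10⁻¹⁵ m): λ is 66× this size

The wavelength is between nuclear and atomic scales.

This wavelength is appropriate for probing atomic structure but too large for nuclear physics experiments.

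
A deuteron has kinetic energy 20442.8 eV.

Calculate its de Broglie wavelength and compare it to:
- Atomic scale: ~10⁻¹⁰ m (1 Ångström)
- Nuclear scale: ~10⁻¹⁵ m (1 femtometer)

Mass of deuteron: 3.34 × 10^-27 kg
λ = 1.42 × 10^-13 m, which is between nuclear and atomic scales.

Using λ = h/√(2mKE):

KE = 20442.8 eV = 3.275 × 10^-15 J

λ = h/√(2mKE)
λ = (6.626 × 10^-34 J·s) / √(2 × 3.34 × 10^-27 kg × 3.275 × 10^-15 J)
λ = 1.42 × 10^-13 m

Comparison:
- Atomic scale (10⁻¹⁰ m): λ is 0.0014× this size
- Nuclear scale (10⁻¹⁵ m): λ is 1.4e+02× this size

The wavelength is between nuclear and atomic scales.

This wavelength is appropriate for probing atomic structure but too large for nuclear physics experiments.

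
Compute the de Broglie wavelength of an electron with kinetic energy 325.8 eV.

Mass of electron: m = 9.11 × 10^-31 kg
6.79 × 10^-11 m

Using λ = h/√(2mKE):

First convert KE to Joules: KE = 325.8 eV = 5.220 × 10^-17 J

λ = h/√(2mKE)
λ = (6.626 × 10^-34 J·s) / √(2 × 9.11 × 10^-31 kg × 5.220 × 10^-17 J)
λ = 6.79 × 10^-11 m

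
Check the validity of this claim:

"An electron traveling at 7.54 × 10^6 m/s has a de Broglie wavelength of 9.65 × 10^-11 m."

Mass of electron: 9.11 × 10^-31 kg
True

The claim is correct.

Using λ = h/(mv):
λ = (6.626 × 10^-34 J·s) / (9.11 × 10^-31 kg × 7.54 × 10^6 m/s)
λ = 9.65 × 10^-11 m

This matches the claimed value.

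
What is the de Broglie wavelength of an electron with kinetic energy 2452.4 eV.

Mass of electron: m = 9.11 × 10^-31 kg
2.48 × 10^-11 m

Using λ = h/√(2mKE):

First convert KE to Joules: KE = 2452.4 eV = 3.929 × 10^-16 J

λ = h/√(2mKE)
λ = (6.626 × 10^-34 J·s) / √(2 × 9.11 × 10^-31 kg × 3.929 × 10^-16 J)
λ = 2.48 × 10^-11 m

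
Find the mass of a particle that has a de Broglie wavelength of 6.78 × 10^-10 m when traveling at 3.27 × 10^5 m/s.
2.99 × 10^-30 kg

From the de Broglie relation λ = h/(mv), we solve for m:

m = h/(λv)
m = (6.626 × 10^-34 J·s) / (6.78 × 10^-10 m × 3.27 × 10^5 m/s)
m = 2.99 × 10^-30 kg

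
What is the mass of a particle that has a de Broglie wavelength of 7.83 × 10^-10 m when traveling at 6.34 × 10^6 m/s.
1.33 × 10^-31 kg

From the de Broglie relation λ = h/(mv), we solve for m:

m = h/(λv)
m = (6.626 × 10^-34 J·s) / (7.83 × 10^-10 m × 6.34 × 10^6 m/s)
m = 1.33 × 10^-31 kg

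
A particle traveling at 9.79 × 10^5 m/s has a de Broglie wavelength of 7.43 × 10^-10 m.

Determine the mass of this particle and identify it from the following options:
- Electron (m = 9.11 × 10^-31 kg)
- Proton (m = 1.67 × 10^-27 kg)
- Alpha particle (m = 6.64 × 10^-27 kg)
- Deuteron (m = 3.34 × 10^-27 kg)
The particle is an electron.

From λ = h/(mv), solve for mass:

m = h/(λv)
m = (6.626 × 10^-34 J·s) / (7.43 × 10^-10 m × 9.79 × 10^5 m/s)
m = 9.11 × 10^-31 kg

Comparing with the listed masses, this is closest to an electron.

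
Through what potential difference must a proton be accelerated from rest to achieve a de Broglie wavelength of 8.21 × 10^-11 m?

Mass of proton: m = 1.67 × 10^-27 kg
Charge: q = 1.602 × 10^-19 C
1.22 × 10^-1 V

From λ = h/√(2mqV), we solve for V:

λ² = h²/(2mqV)
V = h²/(2mqλ²)
V = (6.626 × 10^-34 J·s)² / (2 × 1.67 × 10^-27 kg × 1.602 × 10^-19 C × (8.21 × 10^-11 m)²)
V = 1.22 × 10^-1 V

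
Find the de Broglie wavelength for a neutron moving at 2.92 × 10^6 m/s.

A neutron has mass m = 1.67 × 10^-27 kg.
1.36 × 10^-13 m

Using the de Broglie relation λ = h/(mv):

λ = h/(mv)
λ = (6.626 × 10^-34 J·s) / (1.67 × 10^-27 kg × 2.92 × 10^6 m/s)
λ = 1.36 × 10^-13 m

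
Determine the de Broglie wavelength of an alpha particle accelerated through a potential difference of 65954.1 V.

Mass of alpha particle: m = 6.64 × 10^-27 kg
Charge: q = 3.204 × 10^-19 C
3.96 × 10^-14 m

When a particle is accelerated through voltage V, it gains kinetic energy KE = qV.

The de Broglie wavelength is then λ = h/√(2mqV):

λ = h/√(2mqV)
λ = (6.626 × 10^-34 J·s) / √(2 × 6.64 × 10^-27 kg × 3.204 × 10^-19 C × 65954.1 V)
λ = 3.96 × 10^-14 m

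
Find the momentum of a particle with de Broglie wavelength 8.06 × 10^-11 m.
8.22 × 10^-24 kg·m/s

From the de Broglie relation λ = h/p, we solve for p:

p = h/λ
p = (6.626 × 10^-34 J·s) / (8.06 × 10^-11 m)
p = 8.22 × 10^-24 kg·m/s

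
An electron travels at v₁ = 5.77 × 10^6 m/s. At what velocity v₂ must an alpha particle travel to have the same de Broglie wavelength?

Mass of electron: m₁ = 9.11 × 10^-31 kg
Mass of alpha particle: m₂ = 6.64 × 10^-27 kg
v₂ = 7.92 × 10^2 m/s

For equal de Broglie wavelengths: λ₁ = λ₂

h/(m₁v₁) = h/(m₂v₂)
m₁v₁ = m₂v₂
v₂ = v₁ · (m₁/m₂)

v₂ = 5.77 × 10^6 m/s × (9.11 × 10^-31 kg / 6.64 × 10^-27 kg)
v₂ = 7.92 × 10^2 m/s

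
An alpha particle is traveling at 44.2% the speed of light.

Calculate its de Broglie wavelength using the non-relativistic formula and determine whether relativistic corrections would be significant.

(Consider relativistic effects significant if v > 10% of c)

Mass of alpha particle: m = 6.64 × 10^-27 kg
Yes, relativistic corrections are needed.

Using the non-relativistic de Broglie formula λ = h/(mv):

v = 44.2% × c = 1.325 × 10^8 m/s

λ = h/(mv)
λ = (6.626 × 10^-34 J·s) / (6.64 × 10^-27 kg × 1.325 × 10^8 m/s)
λ = 7.53 × 10^-16 m

Since v = 44.2% of c > 10% of c, relativistic corrections ARE significant and the actual wavelength would differ from this non-relativistic estimate.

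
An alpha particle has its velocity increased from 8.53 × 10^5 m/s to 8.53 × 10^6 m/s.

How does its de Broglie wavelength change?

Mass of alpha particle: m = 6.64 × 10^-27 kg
The wavelength decreases by a factor of 10.

Using λ = h/(mv):

Initial wavelength: λ₁ = h/(mv₁) = 1.17 × 10^-13 m
Final wavelength: λ₂ = h/(mv₂) = 1.17 × 10^-14 m

Since λ ∝ 1/v, when velocity increases by a factor of 10, the wavelength decreases by a factor of 10.

λ₂/λ₁ = v₁/v₂ = 1/10

The wavelength decreases by a factor of 10.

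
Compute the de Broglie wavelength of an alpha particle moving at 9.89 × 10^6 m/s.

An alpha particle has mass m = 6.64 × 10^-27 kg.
1.01 × 10^-14 m

Using the de Broglie relation λ = h/(mv):

λ = h/(mv)
λ = (6.626 × 10^-34 J·s) / (6.64 × 10^-27 kg × 9.89 × 10^6 m/s)
λ = 1.01 × 10^-14 m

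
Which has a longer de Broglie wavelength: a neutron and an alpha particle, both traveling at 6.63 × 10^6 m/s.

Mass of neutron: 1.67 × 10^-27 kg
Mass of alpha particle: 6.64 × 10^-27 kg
The neutron has the longer wavelength.

Using λ = h/(mv), since both particles have the same velocity, the wavelength depends only on mass.

For neutron: λ₁ = h/(m₁v) = 5.98 × 10^-14 m
For alpha particle: λ₂ = h/(m₂v) = 1.51 × 10^-14 m

Since λ ∝ 1/m at constant velocity, the lighter particle has the longer wavelength.

The neutron has the longer de Broglie wavelength.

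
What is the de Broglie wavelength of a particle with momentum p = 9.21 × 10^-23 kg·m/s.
7.19 × 10^-12 m

Using the de Broglie relation λ = h/p:

λ = h/p
λ = (6.626 × 10^-34 J·s) / (9.21 × 10^-23 kg·m/s)
λ = 7.19 × 10^-12 m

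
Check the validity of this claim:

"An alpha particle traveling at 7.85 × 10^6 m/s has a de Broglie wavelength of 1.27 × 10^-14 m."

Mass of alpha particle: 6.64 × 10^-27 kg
True

The claim is correct.

Using λ = h/(mv):
λ = (6.626 × 10^-34 J·s) / (6.64 × 10^-27 kg × 7.85 × 10^6 m/s)
λ = 1.27 × 10^-14 m

This matches the claimed value.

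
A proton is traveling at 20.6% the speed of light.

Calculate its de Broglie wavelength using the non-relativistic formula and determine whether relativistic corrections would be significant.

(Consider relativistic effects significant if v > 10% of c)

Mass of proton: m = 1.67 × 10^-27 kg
Yes, relativistic corrections are needed.

Using the non-relativistic de Broglie formula λ = h/(mv):

v = 20.6% × c = 6.176 × 10^7 m/s

λ = h/(mv)
λ = (6.626 × 10^-34 J·s) / (1.67 × 10^-27 kg × 6.176 × 10^7 m/s)
λ = 6.42 × 10^-15 m

Since v = 20.6% of c > 10% of c, relativistic corrections ARE significant and the actual wavelength would differ from this non-relativistic estimate.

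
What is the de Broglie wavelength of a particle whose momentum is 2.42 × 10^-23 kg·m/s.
2.74 × 10^-11 m

Using the de Broglie relation λ = h/p:

λ = h/p
λ = (6.626 × 10^-34 J·s) / (2.42 × 10^-23 kg·m/s)
λ = 2.74 × 10^-11 m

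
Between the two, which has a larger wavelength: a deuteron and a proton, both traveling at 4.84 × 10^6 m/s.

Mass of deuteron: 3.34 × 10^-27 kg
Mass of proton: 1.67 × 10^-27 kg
The proton has the longer wavelength.

Using λ = h/(mv), since both particles have the same velocity, the wavelength depends only on mass.

For deuteron: λ₁ = h/(m₁v) = 4.10 × 10^-14 m
For proton: λ₂ = h/(m₂v) = 8.20 × 10^-14 m

Since λ ∝ 1/m at constant velocity, the lighter particle has the longer wavelength.

The proton has the longer de Broglie wavelength.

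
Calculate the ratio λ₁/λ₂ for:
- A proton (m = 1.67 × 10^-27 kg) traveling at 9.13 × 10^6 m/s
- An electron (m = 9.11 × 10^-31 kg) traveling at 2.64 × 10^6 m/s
λ₁/λ₂ = 1.58 × 10^-4

Using λ = h/(mv):

λ₁ = h/(m₁v₁) = 4.35 × 10^-14 m
λ₂ = h/(m₂v₂) = 2.76 × 10^-10 m

Ratio λ₁/λ₂ = (m₂v₂)/(m₁v₁)
         = (9.11 × 10^-31 kg × 2.64 × 10^6 m/s) / (1.67 × 10^-27 kg × 9.13 × 10^6 m/s)
         = 1.58 × 10^-4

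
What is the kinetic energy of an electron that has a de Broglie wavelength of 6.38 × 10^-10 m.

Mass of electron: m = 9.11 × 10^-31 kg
5.92 × 10^-19 J (or 3.69 eV)

From λ = h/√(2mKE), we solve for KE:

λ² = h²/(2mKE)
KE = h²/(2mλ²)
KE = (6.626 × 10^-34 J·s)² / (2 × 9.11 × 10^-31 kg × (6.38 × 10^-10 m)²)
KE = 5.92 × 10^-19 J
KE = 3.69 eV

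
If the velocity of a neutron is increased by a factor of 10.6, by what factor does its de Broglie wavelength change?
The wavelength decreases by a factor of 10.6.

From λ = h/(mv), the wavelength is inversely proportional to velocity:

λ ∝ 1/v

If v → 10.6v, then λ → λ/10.6

When velocity is increased by a factor of 10.6, the wavelength decreases by a factor of 10.6.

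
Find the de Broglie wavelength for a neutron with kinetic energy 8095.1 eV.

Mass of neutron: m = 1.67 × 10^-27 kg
3.18 × 10^-13 m

Using λ = h/√(2mKE):

First convert KE to Joules: KE = 8095.1 eV = 1.297 × 10^-15 J

λ = h/√(2mKE)
λ = (6.626 × 10^-34 J·s) / √(2 × 1.67 × 10^-27 kg × 1.297 × 10^-15 J)
λ = 3.18 × 10^-13 m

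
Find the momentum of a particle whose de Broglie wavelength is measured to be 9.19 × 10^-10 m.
7.21 × 10^-25 kg·m/s

From the de Broglie relation λ = h/p, we solve for p:

p = h/λ
p = (6.626 × 10^-34 J·s) / (9.19 × 10^-10 m)
p = 7.21 × 10^-25 kg·m/s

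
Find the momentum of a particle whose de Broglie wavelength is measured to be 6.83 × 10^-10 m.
9.70 × 10^-25 kg·m/s

From the de Broglie relation λ = h/p, we solve for p:

p = h/λ
p = (6.626 × 10^-34 J·s) / (6.83 × 10^-10 m)
p = 9.70 × 10^-25 kg·m/s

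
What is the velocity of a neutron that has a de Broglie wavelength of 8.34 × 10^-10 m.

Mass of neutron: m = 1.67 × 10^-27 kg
4.76 × 10^2 m/s

From the de Broglie relation λ = h/(mv), we solve for v:

v = h/(mλ)
v = (6.626 × 10^-34 J·s) / (1.67 × 10^-27 kg × 8.34 × 10^-10 m)
v = 4.76 × 10^2 m/s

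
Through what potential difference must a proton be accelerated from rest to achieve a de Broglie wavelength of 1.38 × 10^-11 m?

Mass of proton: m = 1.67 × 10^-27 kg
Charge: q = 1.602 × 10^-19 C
4.31 V

From λ = h/√(2mqV), we solve for V:

λ² = h²/(2mqV)
V = h²/(2mqλ²)
V = (6.626 × 10^-34 J·s)² / (2 × 1.67 × 10^-27 kg × 1.602 × 10^-19 C × (1.38 × 10^-11 m)²)
V = 4.31 V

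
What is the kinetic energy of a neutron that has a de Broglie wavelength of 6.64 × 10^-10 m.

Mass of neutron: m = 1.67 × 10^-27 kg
2.98 × 10^-22 J (or 1.86 × 10^-3 eV)

From λ = h/√(2mKE), we solve for KE:

λ² = h²/(2mKE)
KE = h²/(2mλ²)
KE = (6.626 × 10^-34 J·s)² / (2 × 1.67 × 10^-27 kg × (6.64 × 10^-10 m)²)
KE = 2.98 × 10^-22 J
KE = 1.86 × 10^-3 eV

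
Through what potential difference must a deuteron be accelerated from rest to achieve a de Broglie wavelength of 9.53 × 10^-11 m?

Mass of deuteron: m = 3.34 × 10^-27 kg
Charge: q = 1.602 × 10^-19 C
4.52 × 10^-2 V

From λ = h/√(2mqV), we solve for V:

λ² = h²/(2mqV)
V = h²/(2mqλ²)
V = (6.626 × 10^-34 J·s)² / (2 × 3.34 × 10^-27 kg × 1.602 × 10^-19 C × (9.53 × 10^-11 m)²)
V = 4.52 × 10^-2 V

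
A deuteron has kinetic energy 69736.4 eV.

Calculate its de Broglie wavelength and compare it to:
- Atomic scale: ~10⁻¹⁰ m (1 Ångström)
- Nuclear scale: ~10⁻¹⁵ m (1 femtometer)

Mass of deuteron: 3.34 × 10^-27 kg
λ = 7.67 × 10^-14 m, which is between nuclear and atomic scales.

Using λ = h/√(2mKE):

KE = 69736.4 eV = 1.117 × 10^-14 J

λ = h/√(2mKE)
λ = (6.626 × 10^-34 J·s) / √(2 × 3.34 × 10^-27 kg × 1.117 × 10^-14 J)
λ = 7.67 × 10^-14 m

Comparison:
- Atomic scale (10⁻¹⁰ m): λ is 0.00077× this size
- Nuclear scale (10⁻¹⁵ m): λ is 77× this size

The wavelength is between nuclear and atomic scales.

This wavelength is appropriate for probing atomic structure but too large for nuclear physics experiments.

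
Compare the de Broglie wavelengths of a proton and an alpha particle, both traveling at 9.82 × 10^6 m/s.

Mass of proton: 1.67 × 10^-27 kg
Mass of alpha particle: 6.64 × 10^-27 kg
The proton has the longer wavelength.

Using λ = h/(mv), since both particles have the same velocity, the wavelength depends only on mass.

For proton: λ₁ = h/(m₁v) = 4.04 × 10^-14 m
For alpha particle: λ₂ = h/(m₂v) = 1.02 × 10^-14 m

Since λ ∝ 1/m at constant velocity, the lighter particle has the longer wavelength.

The proton has the longer de Broglie wavelength.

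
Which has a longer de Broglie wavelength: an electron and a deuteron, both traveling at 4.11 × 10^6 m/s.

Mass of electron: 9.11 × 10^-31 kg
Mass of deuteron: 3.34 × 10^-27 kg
The electron has the longer wavelength.

Using λ = h/(mv), since both particles have the same velocity, the wavelength depends only on mass.

For electron: λ₁ = h/(m₁v) = 1.77 × 10^-10 m
For deuteron: λ₂ = h/(m₂v) = 4.83 × 10^-14 m

Since λ ∝ 1/m at constant velocity, the lighter particle has the longer wavelength.

The electron has the longer de Broglie wavelength.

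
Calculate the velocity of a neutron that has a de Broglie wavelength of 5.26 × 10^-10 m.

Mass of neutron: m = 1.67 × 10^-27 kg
7.54 × 10^2 m/s

From the de Broglie relation λ = h/(mv), we solve for v:

v = h/(mλ)
v = (6.626 × 10^-34 J·s) / (1.67 × 10^-27 kg × 5.26 × 10^-10 m)
v = 7.54 × 10^2 m/s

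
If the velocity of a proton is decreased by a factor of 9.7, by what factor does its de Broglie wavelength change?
The wavelength increases by a factor of 9.7.

From λ = h/(mv), the wavelength is inversely proportional to velocity:

λ ∝ 1/v

If v → v/9.7, then λ → 9.7λ

When velocity is decreased by a factor of 9.7, the wavelength increases by a factor of 9.7.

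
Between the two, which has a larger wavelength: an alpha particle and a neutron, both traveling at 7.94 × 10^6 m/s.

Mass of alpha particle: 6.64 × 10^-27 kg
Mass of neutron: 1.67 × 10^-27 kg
The neutron has the longer wavelength.

Using λ = h/(mv), since both particles have the same velocity, the wavelength depends only on mass.

For alpha particle: λ₁ = h/(m₁v) = 1.26 × 10^-14 m
For neutron: λ₂ = h/(m₂v) = 5.00 × 10^-14 m

Since λ ∝ 1/m at constant velocity, the lighter particle has the longer wavelength.

The neutron has the longer de Broglie wavelength.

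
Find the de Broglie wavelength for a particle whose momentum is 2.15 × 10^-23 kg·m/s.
3.08 × 10^-11 m

Using the de Broglie relation λ = h/p:

λ = h/p
λ = (6.626 × 10^-34 J·s) / (2.15 × 10^-23 kg·m/s)
λ = 3.08 × 10^-11 m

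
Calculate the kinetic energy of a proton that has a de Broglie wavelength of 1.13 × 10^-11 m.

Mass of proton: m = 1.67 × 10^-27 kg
1.03 × 10^-18 J (or 6.43 eV)

From λ = h/√(2mKE), we solve for KE:

λ² = h²/(2mKE)
KE = h²/(2mλ²)
KE = (6.626 × 10^-34 J·s)² / (2 × 1.67 × 10^-27 kg × (1.13 × 10^-11 m)²)
KE = 1.03 × 10^-18 J
KE = 6.43 eV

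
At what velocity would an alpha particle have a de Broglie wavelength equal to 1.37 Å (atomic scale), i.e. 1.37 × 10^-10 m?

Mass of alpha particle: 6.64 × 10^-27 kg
7.28 × 10^2 m/s

From λ = h/(mv), solve for v:

v = h/(mλ)
v = (6.626 × 10^-34 J·s) / (6.64 × 10^-27 kg × 1.37 × 10^-10 m)
v = 7.28 × 10^2 m/s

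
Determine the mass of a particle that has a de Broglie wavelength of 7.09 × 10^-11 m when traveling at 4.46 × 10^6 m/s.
2.10 × 10^-30 kg

From the de Broglie relation λ = h/(mv), we solve for m:

m = h/(λv)
m = (6.626 × 10^-34 J·s) / (7.09 × 10^-11 m × 4.46 × 10^6 m/s)
m = 2.10 × 10^-30 kg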